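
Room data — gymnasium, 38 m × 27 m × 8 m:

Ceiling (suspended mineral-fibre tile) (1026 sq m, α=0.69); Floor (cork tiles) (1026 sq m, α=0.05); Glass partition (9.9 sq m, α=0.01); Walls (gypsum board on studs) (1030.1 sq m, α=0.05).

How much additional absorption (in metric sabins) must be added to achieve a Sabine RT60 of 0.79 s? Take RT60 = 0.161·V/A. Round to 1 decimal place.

861.9 sabins

Summing Sᵢαᵢ: 707.940 + 51.300 + 0.099 + 51.505 → A₁ = 810.844 sabins.
Target A₂ = 0.161·8208/0.79 = 1672.770 sabins (V = 8208 m³).
Additional absorption ΔA = 1672.770 − 810.844 = 861.9 sabins.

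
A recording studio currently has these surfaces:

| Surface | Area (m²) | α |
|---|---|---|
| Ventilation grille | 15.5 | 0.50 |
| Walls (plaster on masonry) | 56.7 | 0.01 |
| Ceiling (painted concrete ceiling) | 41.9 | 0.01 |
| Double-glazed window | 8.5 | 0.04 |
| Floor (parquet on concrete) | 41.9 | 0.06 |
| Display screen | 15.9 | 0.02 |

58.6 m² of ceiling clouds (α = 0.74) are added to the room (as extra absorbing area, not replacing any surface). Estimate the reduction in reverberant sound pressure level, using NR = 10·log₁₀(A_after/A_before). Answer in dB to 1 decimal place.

Equivalent absorption area: A_before = 15.5*0.50 + 56.7*0.01 + 41.9*0.01 + 8.5*0.04 + 41.9*0.06 + 15.9*0.02 = 11.908 m².
Treatment contributes 58.6·0.74 = 43.364 sabins.
A_after = 11.908 + 43.364 = 55.272 sabins.
Reduction = 10 log₁₀(A_after/A_before) = 10 log₁₀(4.6416) = 6.7 dB.

6.7 dB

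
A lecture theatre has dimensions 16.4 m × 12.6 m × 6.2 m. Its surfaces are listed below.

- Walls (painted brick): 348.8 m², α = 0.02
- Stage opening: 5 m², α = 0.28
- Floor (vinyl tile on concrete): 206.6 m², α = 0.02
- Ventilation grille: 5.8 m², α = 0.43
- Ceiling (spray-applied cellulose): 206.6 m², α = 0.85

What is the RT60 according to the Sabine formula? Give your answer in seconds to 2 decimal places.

1.08 s

Equivalent absorption area: A = 348.8*0.02 + 5*0.28 + 206.6*0.02 + 5.8*0.43 + 206.6*0.85 = 190.612 m².
Room volume: 1281.168 m³.
RT60 = 0.161 · V / A = 0.161 × 1281.168 / 190.612 = 1.08 s.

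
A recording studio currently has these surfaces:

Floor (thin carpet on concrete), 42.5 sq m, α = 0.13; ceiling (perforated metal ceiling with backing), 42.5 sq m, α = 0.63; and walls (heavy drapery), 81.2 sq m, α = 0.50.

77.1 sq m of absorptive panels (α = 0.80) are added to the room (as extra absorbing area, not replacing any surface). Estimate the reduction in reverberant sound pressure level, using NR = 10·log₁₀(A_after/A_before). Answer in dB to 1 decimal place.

Summing Sᵢαᵢ: 5.525 + 26.775 + 40.600 → A_before = 72.900 sabins.
Added absorption = 77.1 × 0.80 = 61.680 sabins.
New total A_after = 134.580 sabins.
Reduction = 10 log₁₀(A_after/A_before) = 10 log₁₀(1.8461) = 2.7 dB.

2.7 dB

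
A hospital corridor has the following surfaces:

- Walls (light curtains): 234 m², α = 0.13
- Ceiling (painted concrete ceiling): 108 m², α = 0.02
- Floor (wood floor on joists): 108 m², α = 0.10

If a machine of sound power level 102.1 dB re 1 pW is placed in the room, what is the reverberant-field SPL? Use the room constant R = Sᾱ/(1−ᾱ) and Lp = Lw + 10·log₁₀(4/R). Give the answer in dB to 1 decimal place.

Σ(Sᵢαᵢ) = 234×0.13 + 108×0.02 + 108×0.10 = 43.380; total area S = 450.0 m².
ᾱ = 43.380/450.0 = 0.0964; R = Sᾱ/(1−ᾱ) = 43.380/(1−0.0964) = 48.008 m².
Lp = 102.1 + 10·log₁₀(4/48.008) = 102.1 + (-10.79) = 91.3 dB.

91.3 dB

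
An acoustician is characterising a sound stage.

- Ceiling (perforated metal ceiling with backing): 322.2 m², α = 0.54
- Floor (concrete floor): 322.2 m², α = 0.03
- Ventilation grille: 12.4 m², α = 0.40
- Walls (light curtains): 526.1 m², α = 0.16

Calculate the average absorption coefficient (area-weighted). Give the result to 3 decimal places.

S = Σ Sᵢ = 322.2 + 322.2 + 12.4 + 526.1 = 1182.9 m².
Σ(Sᵢαᵢ) = 322.2·0.54 + 322.2·0.03 + 12.4·0.40 + 526.1·0.16 = 272.790.
ᾱ = A/S = 0.231.

0.231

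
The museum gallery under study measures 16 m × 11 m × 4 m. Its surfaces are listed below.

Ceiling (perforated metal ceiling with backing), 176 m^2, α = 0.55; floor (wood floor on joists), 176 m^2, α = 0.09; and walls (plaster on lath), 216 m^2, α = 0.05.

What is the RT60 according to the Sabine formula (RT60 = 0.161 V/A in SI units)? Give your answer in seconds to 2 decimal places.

0.92 sec

A = Σ Sᵢαᵢ = 176·0.55 + 176·0.09 + 216·0.05 = 123.440 sabins.
Room volume: 704 m³.
RT60 = 0.161 · V / A = 0.161 × 704 / 123.440 = 0.92 s.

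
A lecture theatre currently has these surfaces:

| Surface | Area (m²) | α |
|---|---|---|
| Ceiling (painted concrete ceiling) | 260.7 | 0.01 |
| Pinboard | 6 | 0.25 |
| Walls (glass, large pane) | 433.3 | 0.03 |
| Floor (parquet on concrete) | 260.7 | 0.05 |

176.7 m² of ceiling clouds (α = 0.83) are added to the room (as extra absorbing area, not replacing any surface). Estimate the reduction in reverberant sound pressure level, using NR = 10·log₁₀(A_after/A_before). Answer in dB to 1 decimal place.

Total absorption A_before = 260.7*0.01 + 6*0.25 + 433.3*0.03 + 260.7*0.05
  = 2.607 + 1.500 + 12.999 + 13.035 = 30.141 m² sabins.
Added absorption = 176.7 × 0.83 = 146.661 sabins.
A_after = 30.141 + 146.661 = 176.802 sabins.
Reduction = 10 log₁₀(A_after/A_before) = 10 log₁₀(5.8658) = 7.7 dB.

7.7 dB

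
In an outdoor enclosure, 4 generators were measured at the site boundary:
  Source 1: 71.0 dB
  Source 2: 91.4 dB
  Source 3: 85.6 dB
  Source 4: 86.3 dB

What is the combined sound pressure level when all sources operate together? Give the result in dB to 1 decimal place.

Converting to relative power and adding: 10^(71.0/10) + 10^(91.4/10) + 10^(85.6/10) + 10^(86.3/10) = 2.183e+09.
Back to dB: 10·log₁₀ Σ = 93.4 dB.

93.4 dB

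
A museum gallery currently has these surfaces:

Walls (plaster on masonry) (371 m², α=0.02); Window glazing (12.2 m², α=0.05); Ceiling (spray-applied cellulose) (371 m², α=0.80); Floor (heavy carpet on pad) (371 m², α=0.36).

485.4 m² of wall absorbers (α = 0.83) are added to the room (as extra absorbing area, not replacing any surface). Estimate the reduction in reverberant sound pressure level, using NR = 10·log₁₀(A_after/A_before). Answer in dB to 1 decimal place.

Total absorption A_before = 371·0.02 + 12.2·0.05 + 371·0.80 + 371·0.36
  = 7.420 + 0.610 + 296.800 + 133.560 = 438.390 m² sabins.
Treatment contributes 485.4·0.83 = 402.882 sabins.
A_after = 438.390 + 402.882 = 841.272 sabins.
Reduction = 10 log₁₀(A_after/A_before) = 10 log₁₀(1.9190) = 2.8 dB.

2.8 dB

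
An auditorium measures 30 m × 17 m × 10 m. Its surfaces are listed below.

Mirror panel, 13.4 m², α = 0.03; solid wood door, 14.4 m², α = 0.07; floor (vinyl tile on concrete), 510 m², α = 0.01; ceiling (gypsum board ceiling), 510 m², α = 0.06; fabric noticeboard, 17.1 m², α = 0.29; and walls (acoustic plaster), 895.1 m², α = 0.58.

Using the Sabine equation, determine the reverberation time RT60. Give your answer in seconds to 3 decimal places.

1.463 sec

A = Σ Sᵢαᵢ = 13.4*0.03 + 14.4*0.07 + 510*0.01 + 510*0.06 + 17.1*0.29 + 895.1*0.58 = 561.227 sabins.
V = 30·17·10 = 5100 m³.
RT60 = 0.161 · V / A = 0.161 × 5100 / 561.227 = 1.463 s.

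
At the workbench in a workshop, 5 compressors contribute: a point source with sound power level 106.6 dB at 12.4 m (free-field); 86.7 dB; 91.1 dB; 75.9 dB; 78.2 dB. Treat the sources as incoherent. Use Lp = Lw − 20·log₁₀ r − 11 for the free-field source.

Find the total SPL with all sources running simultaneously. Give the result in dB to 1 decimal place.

Source at 12.4 m: Lp = 106.6 − 20·log₁₀(12.4) − 11 = 73.7 dB.
Converting to relative power and adding: 10^(73.7/10) + 10^(86.7/10) + 10^(91.1/10) + 10^(75.9/10) + 10^(78.2/10) = 1.884e+09.
L_total = 10·log₁₀(1.884e+09) = 92.8 dB.

92.8 dB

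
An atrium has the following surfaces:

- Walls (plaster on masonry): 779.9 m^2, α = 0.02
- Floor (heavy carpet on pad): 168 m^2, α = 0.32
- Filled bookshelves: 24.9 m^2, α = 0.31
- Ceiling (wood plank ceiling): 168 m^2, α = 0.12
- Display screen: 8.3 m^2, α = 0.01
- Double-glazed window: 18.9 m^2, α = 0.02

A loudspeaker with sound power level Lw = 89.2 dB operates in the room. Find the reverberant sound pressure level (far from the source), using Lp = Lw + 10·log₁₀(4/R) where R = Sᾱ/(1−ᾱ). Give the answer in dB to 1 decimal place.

74.9 dB

Σ(Sᵢαᵢ) = 779.9·0.02 + 168·0.32 + 24.9·0.31 + 168·0.12 + 8.3·0.01 + 18.9·0.02 = 97.698; total area S = 1168.0 m^2.
ᾱ = 0.0836, so room constant R = A/(1−ᾱ) = 106.611 m^2.
Lp = 89.2 + 10·log₁₀(4/106.611) = 89.2 + (-14.26) = 74.9 dB.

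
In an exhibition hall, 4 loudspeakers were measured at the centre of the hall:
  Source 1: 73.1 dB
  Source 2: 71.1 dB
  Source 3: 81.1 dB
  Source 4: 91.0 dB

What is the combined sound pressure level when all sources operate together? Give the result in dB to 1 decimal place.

Converting to relative power and adding: 10^(73.1/10) + 10^(71.1/10) + 10^(81.1/10) + 10^(91.0/10) = 1.421e+09.
Back to dB: 10·log₁₀ Σ = 91.5 dB.

91.5 dB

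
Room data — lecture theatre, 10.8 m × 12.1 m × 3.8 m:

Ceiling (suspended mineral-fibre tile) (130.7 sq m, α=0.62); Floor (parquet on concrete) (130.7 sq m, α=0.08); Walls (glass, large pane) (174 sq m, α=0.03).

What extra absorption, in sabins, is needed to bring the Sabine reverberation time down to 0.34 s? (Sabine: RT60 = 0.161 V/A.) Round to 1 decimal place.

138.4 sabins

A₁ = Σ Sᵢαᵢ = 130.7×0.62 + 130.7×0.08 + 174×0.03 = 96.710 sabins.
V = 496.584 m³. Required absorption A₂ = 0.161 × 496.584 / 0.34 = 235.147 sabins.
Shortfall: 235.147 − 96.710 = 138.4 sabins.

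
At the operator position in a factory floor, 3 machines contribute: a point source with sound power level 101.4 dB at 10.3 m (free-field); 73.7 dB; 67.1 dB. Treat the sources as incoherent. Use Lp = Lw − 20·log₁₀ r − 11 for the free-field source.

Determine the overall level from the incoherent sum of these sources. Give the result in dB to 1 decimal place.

Source at 10.3 m: Lp = 101.4 − 20·log₁₀(10.3) − 11 = 70.1 dB.
Σ 10^(Lᵢ/10) = 3.88e+07.
L_total = 10·log₁₀(3.88e+07) = 75.9 dB.

75.9 dB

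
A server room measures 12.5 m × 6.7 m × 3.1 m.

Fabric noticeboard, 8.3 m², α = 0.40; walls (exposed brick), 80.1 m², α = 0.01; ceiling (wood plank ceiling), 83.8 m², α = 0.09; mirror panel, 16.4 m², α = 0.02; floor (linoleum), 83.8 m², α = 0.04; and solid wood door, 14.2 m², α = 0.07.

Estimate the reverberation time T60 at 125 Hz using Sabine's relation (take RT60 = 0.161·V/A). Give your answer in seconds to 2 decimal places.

Total absorption A = 8.3*0.40 + 80.1*0.01 + 83.8*0.09 + 16.4*0.02 + 83.8*0.04 + 14.2*0.07
  = 3.320 + 0.801 + 7.542 + 0.328 + 3.352 + 0.994 = 16.337 m² sabins.
V = 12.5·6.7·3.1 = 259.625 m³.
RT60 = 0.161 · V / A = 0.161 × 259.625 / 16.337 = 2.56 s.

2.56 sec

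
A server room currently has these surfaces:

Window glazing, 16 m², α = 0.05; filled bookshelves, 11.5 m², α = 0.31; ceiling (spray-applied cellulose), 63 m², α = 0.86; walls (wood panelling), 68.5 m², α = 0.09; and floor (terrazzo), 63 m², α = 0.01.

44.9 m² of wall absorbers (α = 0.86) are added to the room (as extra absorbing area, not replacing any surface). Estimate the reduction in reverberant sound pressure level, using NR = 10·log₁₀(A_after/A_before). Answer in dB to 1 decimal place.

2.0 dB

Equivalent absorption area: A_before = 16·0.05 + 11.5·0.31 + 63·0.86 + 68.5·0.09 + 63·0.01 = 65.340 m².
Treatment contributes 44.9·0.86 = 38.614 sabins.
New total A_after = 103.954 sabins.
Reduction = 10 log₁₀(A_after/A_before) = 10 log₁₀(1.5910) = 2.0 dB.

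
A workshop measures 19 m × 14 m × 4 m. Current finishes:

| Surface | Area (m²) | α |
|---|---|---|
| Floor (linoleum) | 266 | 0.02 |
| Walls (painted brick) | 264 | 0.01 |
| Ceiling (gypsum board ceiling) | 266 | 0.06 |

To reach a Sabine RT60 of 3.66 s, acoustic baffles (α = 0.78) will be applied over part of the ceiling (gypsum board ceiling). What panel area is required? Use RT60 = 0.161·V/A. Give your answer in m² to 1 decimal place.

Summing Sᵢαᵢ: 5.320 + 2.640 + 15.960 → A₁ = 23.920 sabins.
Required A₂ = 0.161·1064/3.66 = 46.804 sabins.
Absorption to add: 46.804 − 23.920 = 22.884 sabins.
Each m² of panel replacing the ceiling (gypsum board ceiling) adds (0.78 − 0.06) = 0.72 sabins.
Area = ΔA/Δα = 22.884/0.72 = 31.8 m².

31.8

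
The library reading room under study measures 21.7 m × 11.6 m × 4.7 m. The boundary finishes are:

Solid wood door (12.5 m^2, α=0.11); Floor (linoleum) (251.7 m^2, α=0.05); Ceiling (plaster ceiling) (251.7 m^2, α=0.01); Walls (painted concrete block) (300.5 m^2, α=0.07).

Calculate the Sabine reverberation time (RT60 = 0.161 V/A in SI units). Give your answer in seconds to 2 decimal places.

5.08 s

A = Σ Sᵢαᵢ = 12.5×0.11 + 251.7×0.05 + 251.7×0.01 + 300.5×0.07 = 37.512 sabins.
Volume V = 21.7 × 11.6 × 4.7 = 1183.084 m³.
T = 0.161 V/A = 0.161·1183.084/37.512 = 5.08 s.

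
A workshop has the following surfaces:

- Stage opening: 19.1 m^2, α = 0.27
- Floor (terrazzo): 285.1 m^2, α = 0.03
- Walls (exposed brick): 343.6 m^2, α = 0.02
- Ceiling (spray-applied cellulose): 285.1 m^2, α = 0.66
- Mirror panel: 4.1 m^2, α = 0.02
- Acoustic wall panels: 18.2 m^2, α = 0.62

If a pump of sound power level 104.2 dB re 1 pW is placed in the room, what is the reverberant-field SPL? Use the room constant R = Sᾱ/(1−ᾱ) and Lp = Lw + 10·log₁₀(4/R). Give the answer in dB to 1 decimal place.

A = 220.114 sabins; S = 955.2 m^2.
ᾱ = 0.2304, so room constant R = A/(1−ᾱ) = 286.011 m^2.
Lp = 104.2 + 10·log₁₀(4/286.011) = 104.2 + (-18.54) = 85.7 dB.

85.7 dB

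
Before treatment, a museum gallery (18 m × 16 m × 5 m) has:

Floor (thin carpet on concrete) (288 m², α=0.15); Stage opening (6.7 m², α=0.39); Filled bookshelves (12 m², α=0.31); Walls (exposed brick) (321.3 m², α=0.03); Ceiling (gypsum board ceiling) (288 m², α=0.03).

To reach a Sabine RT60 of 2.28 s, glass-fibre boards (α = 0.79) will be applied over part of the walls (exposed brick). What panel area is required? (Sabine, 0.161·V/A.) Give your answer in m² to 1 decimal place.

44.6

Equivalent absorption area: A₁ = 288·0.15 + 6.7·0.39 + 12·0.31 + 321.3·0.03 + 288·0.03 = 67.812 m².
Required A₂ = 0.161·1440/2.28 = 101.684 sabins.
Absorption to add: 101.684 − 67.812 = 33.872 sabins.
Net gain per m²: Δα = 0.79 − 0.03 = 0.76.
Panel area = 33.872 / 0.76 = 44.6 m².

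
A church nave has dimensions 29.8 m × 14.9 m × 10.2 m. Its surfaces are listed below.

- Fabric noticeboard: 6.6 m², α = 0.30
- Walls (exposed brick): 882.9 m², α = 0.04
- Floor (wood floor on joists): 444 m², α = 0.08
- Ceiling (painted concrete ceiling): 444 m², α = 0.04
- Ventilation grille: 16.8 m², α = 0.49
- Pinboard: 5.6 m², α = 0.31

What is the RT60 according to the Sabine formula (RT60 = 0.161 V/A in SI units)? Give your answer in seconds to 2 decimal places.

7.25 s

Total absorption A = 6.6×0.30 + 882.9×0.04 + 444×0.08 + 444×0.04 + 16.8×0.49 + 5.6×0.31
  = 1.980 + 35.316 + 35.520 + 17.760 + 8.232 + 1.736 = 100.544 m² sabins.
V = 29.8·14.9·10.2 = 4529.004 m³.
T = 0.161 V/A = 0.161·4529.004/100.544 = 7.25 s.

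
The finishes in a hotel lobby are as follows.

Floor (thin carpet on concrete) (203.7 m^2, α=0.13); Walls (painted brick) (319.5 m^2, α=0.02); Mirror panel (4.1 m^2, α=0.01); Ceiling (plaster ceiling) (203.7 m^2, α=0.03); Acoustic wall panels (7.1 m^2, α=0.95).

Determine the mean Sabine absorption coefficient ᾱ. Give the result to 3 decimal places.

S = Σ Sᵢ = 203.7 + 319.5 + 4.1 + 203.7 + 7.1 = 738.1 m^2.
A = 203.7·0.13 + 319.5·0.02 + 4.1·0.01 + 203.7·0.03 + 7.1·0.95 = 45.768 sabins.
ᾱ = 45.768 / 738.1 = 0.062.

0.062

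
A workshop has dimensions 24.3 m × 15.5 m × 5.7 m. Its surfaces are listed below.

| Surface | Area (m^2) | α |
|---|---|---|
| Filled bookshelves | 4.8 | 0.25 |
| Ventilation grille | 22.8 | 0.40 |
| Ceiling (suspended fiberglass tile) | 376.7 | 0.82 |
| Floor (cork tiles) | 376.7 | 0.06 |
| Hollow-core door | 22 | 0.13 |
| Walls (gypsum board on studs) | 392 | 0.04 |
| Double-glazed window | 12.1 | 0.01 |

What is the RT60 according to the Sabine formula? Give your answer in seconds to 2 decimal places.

Total absorption A = 4.8*0.25 + 22.8*0.40 + 376.7*0.82 + 376.7*0.06 + 22*0.13 + 392*0.04 + 12.1*0.01
  = 1.200 + 9.120 + 308.894 + 22.602 + 2.860 + 15.680 + 0.121 = 360.477 m^2 sabins.
Volume V = 24.3 × 15.5 × 5.7 = 2146.905 m³.
RT60 = 0.161 · V / A = 0.161 × 2146.905 / 360.477 = 0.96 s.

0.96 seconds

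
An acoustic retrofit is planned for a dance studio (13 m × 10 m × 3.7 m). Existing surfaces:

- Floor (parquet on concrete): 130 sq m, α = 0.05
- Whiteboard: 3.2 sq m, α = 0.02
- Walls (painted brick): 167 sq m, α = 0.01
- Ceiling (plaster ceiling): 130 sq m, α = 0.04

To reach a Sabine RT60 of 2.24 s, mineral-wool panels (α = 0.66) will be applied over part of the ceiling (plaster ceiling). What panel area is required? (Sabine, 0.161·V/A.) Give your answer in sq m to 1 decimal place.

Total absorption A₁ = 130*0.05 + 3.2*0.02 + 167*0.01 + 130*0.04
  = 6.500 + 0.064 + 1.670 + 5.200 = 13.434 sq m sabins.
V = 481 m³. Target absorption A₂ = 0.161 × 481 / 2.24 = 34.572 sabins.
ΔA needed = 34.572 − 13.434 = 21.138 sabins.
Net gain per sq m: Δα = 0.66 − 0.04 = 0.62.
Panel area = 21.138 / 0.62 = 34.1 sq m.

34.1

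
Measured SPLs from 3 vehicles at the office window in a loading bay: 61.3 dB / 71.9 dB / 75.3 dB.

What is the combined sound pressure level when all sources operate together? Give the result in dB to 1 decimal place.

Sum in the linear (power) domain: Σ 10^(Lᵢ/10) = 10^(61.3/10) + 10^(71.9/10) + 10^(75.3/10) = 5.072e+07.
Back to dB: 10·log₁₀ Σ = 77.1 dB.

77.1 dB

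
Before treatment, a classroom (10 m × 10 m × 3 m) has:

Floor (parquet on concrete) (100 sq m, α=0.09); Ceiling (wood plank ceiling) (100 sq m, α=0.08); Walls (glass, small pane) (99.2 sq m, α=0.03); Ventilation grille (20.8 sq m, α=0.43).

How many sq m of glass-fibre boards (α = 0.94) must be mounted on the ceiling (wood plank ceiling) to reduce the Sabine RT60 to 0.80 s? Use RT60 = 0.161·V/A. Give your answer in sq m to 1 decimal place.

36.6

Equivalent absorption area: A₁ = 100*0.09 + 100*0.08 + 99.2*0.03 + 20.8*0.43 = 28.920 sq m.
Required A₂ = 0.161·300/0.80 = 60.375 sabins.
Absorption to add: 60.375 − 28.920 = 31.455 sabins.
Net gain per sq m: Δα = 0.94 − 0.08 = 0.86.
Panel area = 31.455 / 0.86 = 36.6 sq m.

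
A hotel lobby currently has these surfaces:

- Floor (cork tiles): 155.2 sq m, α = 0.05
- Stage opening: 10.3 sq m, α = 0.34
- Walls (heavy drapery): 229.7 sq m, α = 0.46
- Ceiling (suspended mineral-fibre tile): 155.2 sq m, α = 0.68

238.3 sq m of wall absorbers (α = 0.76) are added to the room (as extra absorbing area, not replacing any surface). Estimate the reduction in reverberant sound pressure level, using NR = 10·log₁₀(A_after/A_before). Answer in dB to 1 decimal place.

Summing Sᵢαᵢ: 7.760 + 3.502 + 105.662 + 105.536 → A_before = 222.460 sabins.
Treatment contributes 238.3·0.76 = 181.108 sabins.
A_after = 222.460 + 181.108 = 403.568 sabins.
Reduction = 10 log₁₀(A_after/A_before) = 10 log₁₀(1.8141) = 2.6 dB.

2.6 dB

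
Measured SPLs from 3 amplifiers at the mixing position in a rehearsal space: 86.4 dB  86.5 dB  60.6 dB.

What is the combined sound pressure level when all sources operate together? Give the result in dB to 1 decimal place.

Σ 10^(Lᵢ/10) = 8.843e+08.
Back to dB: 10·log₁₀ Σ = 89.5 dB.

89.5 dB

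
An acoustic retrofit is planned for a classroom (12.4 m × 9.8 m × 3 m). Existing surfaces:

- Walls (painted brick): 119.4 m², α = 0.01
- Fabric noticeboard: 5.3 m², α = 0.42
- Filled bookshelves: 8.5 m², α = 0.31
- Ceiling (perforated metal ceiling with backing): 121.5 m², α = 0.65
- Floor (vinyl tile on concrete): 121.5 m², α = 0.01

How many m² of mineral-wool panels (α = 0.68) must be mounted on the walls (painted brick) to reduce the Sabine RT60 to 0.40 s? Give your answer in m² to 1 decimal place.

90.3

Summing Sᵢαᵢ: 1.194 + 2.226 + 2.635 + 78.975 + 1.215 → A₁ = 86.245 sabins.
Required A₂ = 0.161·364.56/0.40 = 146.735 sabins.
Absorption to add: 146.735 − 86.245 = 60.490 sabins.
Net gain per m²: Δα = 0.68 − 0.01 = 0.67.
Panel area = 60.490 / 0.67 = 90.3 m².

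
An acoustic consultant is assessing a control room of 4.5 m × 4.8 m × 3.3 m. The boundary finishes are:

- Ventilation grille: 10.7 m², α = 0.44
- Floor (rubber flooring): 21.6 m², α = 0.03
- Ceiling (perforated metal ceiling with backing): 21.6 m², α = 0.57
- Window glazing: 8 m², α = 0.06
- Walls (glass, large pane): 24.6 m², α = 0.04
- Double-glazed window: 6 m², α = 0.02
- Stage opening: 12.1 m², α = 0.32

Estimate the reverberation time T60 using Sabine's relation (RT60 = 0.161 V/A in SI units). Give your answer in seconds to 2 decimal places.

Summing Sᵢαᵢ: 4.708 + 0.648 + 12.312 + 0.480 + 0.984 + 0.120 + 3.872 → A = 23.124 sabins.
Volume V = 4.5 × 4.8 × 3.3 = 71.28 m³.
T = 0.161 V/A = 0.161·71.28/23.124 = 0.50 s.

0.50 sec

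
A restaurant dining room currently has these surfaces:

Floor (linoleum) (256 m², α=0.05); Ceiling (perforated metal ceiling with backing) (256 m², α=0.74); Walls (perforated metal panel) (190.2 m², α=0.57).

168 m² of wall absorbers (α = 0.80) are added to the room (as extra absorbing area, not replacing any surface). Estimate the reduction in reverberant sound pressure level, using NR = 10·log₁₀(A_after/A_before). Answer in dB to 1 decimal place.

1.6 dB

Total absorption A_before = 256×0.05 + 256×0.74 + 190.2×0.57
  = 12.800 + 189.440 + 108.414 = 310.654 m² sabins.
Treatment contributes 168·0.80 = 134.400 sabins.
New total A_after = 445.054 sabins.
NR = 10·log₁₀(445.054/310.654) = 1.6 dB.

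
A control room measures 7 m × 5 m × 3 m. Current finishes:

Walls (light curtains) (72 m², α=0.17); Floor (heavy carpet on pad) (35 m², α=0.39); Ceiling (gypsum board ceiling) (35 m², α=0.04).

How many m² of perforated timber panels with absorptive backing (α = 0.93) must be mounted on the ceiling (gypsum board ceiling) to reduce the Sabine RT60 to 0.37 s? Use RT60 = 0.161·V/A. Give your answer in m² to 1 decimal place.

Equivalent absorption area: A₁ = 72*0.17 + 35*0.39 + 35*0.04 = 27.290 m².
Required A₂ = 0.161·105/0.37 = 45.689 sabins.
ΔA needed = 45.689 − 27.290 = 18.399 sabins.
Net gain per m²: Δα = 0.93 − 0.04 = 0.89.
Area = ΔA/Δα = 18.399/0.89 = 20.7 m².

20.7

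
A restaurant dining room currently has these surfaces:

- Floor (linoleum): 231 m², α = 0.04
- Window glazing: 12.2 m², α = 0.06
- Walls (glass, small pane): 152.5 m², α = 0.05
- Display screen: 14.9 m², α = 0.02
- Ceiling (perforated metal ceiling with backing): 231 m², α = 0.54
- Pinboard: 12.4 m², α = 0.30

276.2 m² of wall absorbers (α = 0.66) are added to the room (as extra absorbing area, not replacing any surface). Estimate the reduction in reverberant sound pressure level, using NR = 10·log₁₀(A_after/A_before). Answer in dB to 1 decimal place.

3.5 dB

Summing Sᵢαᵢ: 9.240 + 0.732 + 7.625 + 0.298 + 124.740 + 3.720 → A_before = 146.355 sabins.
Added absorption = 276.2 × 0.66 = 182.292 sabins.
A_after = 146.355 + 182.292 = 328.647 sabins.
NR = 10·log₁₀(328.647/146.355) = 3.5 dB.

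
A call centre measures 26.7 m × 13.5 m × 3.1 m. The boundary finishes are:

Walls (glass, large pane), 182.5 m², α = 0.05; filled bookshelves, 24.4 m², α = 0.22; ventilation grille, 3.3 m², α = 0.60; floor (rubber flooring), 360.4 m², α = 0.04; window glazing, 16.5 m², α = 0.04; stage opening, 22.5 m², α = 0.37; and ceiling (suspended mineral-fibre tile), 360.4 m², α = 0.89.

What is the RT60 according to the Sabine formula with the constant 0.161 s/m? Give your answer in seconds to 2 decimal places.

0.50 seconds

Total absorption A = 182.5·0.05 + 24.4·0.22 + 3.3·0.60 + 360.4·0.04 + 16.5·0.04 + 22.5·0.37 + 360.4·0.89
  = 9.125 + 5.368 + 1.980 + 14.416 + 0.660 + 8.325 + 320.756 = 360.630 m² sabins.
Room volume: 1117.395 m³.
T = 0.161 V/A = 0.161·1117.395/360.630 = 0.50 s.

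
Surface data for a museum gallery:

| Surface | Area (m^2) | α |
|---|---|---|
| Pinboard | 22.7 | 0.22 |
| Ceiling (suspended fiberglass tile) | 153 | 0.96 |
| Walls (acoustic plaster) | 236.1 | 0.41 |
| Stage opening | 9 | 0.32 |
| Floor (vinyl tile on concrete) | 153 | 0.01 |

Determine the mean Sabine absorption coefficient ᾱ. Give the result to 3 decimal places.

0.441

Total surface area S = 573.8 m^2.
Weighted sum Σ Sα = 253.085.
ᾱ = 253.085 / 573.8 = 0.441.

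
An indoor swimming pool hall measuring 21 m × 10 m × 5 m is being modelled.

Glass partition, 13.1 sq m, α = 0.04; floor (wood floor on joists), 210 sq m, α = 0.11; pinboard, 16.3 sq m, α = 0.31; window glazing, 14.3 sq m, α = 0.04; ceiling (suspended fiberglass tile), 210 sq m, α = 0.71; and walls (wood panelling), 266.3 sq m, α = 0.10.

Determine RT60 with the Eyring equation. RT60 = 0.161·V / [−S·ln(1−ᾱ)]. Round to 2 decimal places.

Total surface area S = 13.1 + 210 + 16.3 + 14.3 + 210 + 266.3 = 730.0 sq m.
Σ(Sᵢαᵢ) = 13.1×0.04 + 210×0.11 + 16.3×0.31 + 14.3×0.04 + 210×0.71 + 266.3×0.10 = 204.979.
ᾱ = 204.979 / 730.0 = 0.2808.
−S·ln(1−ᾱ) = −730.0 × ln(1 − 0.2808) = 240.620.
V = 21 × 10 × 5 = 1050 m³.
RT60 = 0.161 × 1050 / 240.620 = 0.70 s.

0.70 s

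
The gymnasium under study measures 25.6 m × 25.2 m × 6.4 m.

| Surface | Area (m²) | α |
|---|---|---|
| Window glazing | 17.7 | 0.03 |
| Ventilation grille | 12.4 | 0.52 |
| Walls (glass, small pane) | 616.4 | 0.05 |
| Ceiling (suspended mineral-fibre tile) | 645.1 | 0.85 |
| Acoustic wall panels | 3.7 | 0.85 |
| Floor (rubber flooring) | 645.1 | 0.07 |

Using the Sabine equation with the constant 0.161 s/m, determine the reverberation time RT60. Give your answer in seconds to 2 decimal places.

Total absorption A = 17.7*0.03 + 12.4*0.52 + 616.4*0.05 + 645.1*0.85 + 3.7*0.85 + 645.1*0.07
  = 0.531 + 6.448 + 30.820 + 548.335 + 3.145 + 45.157 = 634.436 m² sabins.
Volume V = 25.6 × 25.2 × 6.4 = 4128.768 m³.
RT60 = 0.161 · V / A = 0.161 × 4128.768 / 634.436 = 1.05 s.

1.05 seconds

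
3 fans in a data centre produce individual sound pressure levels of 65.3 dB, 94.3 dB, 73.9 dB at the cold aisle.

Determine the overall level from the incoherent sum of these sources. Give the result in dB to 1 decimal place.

Sum in the linear (power) domain: Σ 10^(Lᵢ/10) = 10^(65.3/10) + 10^(94.3/10) + 10^(73.9/10) = 2.719e+09.
L_total = 10·log₁₀(2.719e+09) = 94.3 dB.

94.3 dB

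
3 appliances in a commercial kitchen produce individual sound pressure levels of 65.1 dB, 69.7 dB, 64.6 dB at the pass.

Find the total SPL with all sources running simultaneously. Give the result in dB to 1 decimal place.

71.9 dB

Σ 10^(Lᵢ/10) = 1.545e+07.
L_total = 10·log₁₀(1.545e+07) = 71.9 dB.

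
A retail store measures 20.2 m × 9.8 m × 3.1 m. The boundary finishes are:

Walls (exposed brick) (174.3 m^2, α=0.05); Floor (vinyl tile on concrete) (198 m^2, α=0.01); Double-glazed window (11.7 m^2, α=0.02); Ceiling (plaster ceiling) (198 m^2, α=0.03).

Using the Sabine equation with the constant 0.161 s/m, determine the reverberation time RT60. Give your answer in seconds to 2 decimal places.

5.86 sec

Equivalent absorption area: A = 174.3*0.05 + 198*0.01 + 11.7*0.02 + 198*0.03 = 16.869 m^2.
Room volume: 613.676 m³.
Sabine: RT60 = 0.161 × 613.676 / 16.869 = 5.86 s.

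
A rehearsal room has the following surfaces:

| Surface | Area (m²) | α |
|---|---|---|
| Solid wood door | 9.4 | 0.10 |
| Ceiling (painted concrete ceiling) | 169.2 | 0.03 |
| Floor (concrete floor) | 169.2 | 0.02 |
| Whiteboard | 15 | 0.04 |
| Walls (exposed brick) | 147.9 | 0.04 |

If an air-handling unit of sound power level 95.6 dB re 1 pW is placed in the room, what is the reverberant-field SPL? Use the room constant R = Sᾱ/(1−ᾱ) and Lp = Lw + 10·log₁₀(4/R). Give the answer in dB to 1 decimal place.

89.5 dB

Σ(Sᵢαᵢ) = 9.4·0.10 + 169.2·0.03 + 169.2·0.02 + 15·0.04 + 147.9·0.04 = 15.916; total area S = 510.7 m².
ᾱ = 0.0312, so room constant R = A/(1−ᾱ) = 16.429 m².
Lp = 95.6 + 10·log₁₀(4/16.429) = 95.6 + (-6.14) = 89.5 dB.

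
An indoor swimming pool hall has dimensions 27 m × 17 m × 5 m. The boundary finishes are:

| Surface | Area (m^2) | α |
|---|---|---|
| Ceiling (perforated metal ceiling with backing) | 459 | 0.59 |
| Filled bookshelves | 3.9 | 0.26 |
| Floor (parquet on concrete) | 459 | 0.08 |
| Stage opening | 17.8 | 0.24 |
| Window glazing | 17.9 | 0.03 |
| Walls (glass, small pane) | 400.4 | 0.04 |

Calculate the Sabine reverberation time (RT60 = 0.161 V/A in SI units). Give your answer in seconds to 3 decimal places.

1.122 sec

Total absorption A = 459×0.59 + 3.9×0.26 + 459×0.08 + 17.8×0.24 + 17.9×0.03 + 400.4×0.04
  = 270.810 + 1.014 + 36.720 + 4.272 + 0.537 + 16.016 = 329.369 m^2 sabins.
V = 27·17·5 = 2295 m³.
RT60 = 0.161 · V / A = 0.161 × 2295 / 329.369 = 1.122 s.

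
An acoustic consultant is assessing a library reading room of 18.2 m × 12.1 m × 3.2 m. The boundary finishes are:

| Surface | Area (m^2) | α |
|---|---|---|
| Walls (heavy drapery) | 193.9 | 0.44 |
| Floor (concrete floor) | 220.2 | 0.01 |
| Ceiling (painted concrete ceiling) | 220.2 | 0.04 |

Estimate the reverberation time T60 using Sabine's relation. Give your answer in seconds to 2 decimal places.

1.18 seconds

Total absorption A = 193.9·0.44 + 220.2·0.01 + 220.2·0.04
  = 85.316 + 2.202 + 8.808 = 96.326 m^2 sabins.
Volume V = 18.2 × 12.1 × 3.2 = 704.704 m³.
RT60 = 0.161 · V / A = 0.161 × 704.704 / 96.326 = 1.18 s.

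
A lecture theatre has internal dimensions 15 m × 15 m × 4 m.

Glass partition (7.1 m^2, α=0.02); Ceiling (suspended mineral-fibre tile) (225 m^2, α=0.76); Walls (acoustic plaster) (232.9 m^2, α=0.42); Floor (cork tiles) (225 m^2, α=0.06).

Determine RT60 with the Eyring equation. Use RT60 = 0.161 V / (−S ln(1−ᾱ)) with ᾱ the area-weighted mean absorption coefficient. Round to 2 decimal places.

Total surface area S = 7.1 + 225 + 232.9 + 225 = 690.0 m^2.
Absorption A = 7.1·0.02 + 225·0.76 + 232.9·0.42 + 225·0.06 = 282.460 sabins.
Mean coefficient ᾱ = A/S = 0.4094.
Eyring denominator: −S ln(1−ᾱ) = 363.365.
V = 15 × 15 × 4 = 900 m³.
RT60 = 0.161 × 900 / 363.365 = 0.40 s.

0.40 sec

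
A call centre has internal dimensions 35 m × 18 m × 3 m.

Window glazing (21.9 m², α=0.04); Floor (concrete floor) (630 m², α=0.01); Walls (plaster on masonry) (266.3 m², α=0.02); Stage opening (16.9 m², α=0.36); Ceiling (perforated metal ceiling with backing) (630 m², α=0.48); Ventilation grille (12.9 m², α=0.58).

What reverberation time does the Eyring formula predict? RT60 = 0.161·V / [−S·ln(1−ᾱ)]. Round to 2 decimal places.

S = Σ Sᵢ = 1578.0 m².
Absorption A = 21.9×0.04 + 630×0.01 + 266.3×0.02 + 16.9×0.36 + 630×0.48 + 12.9×0.58 = 328.468 sabins.
Mean coefficient ᾱ = A/S = 0.2082.
Eyring denominator: −S ln(1−ᾱ) = 368.378.
V = 35 × 18 × 3 = 1890 m³.
RT60 = 0.161 × 1890 / 368.378 = 0.83 s.

0.83 seconds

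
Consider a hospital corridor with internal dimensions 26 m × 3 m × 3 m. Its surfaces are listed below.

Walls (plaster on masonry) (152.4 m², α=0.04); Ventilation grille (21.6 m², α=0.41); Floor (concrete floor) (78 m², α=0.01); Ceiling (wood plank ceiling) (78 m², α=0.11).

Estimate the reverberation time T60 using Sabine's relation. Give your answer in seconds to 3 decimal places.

1.550 seconds

Equivalent absorption area: A = 152.4×0.04 + 21.6×0.41 + 78×0.01 + 78×0.11 = 24.312 m².
Volume V = 26 × 3 × 3 = 234 m³.
T = 0.161 V/A = 0.161·234/24.312 = 1.550 s.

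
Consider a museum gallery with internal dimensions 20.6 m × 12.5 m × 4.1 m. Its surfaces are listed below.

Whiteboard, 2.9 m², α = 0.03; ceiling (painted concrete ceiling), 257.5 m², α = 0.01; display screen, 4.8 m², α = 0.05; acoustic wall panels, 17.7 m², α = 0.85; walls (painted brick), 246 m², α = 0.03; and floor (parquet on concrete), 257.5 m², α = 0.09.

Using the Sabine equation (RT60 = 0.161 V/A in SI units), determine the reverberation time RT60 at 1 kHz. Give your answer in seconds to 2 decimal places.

3.50 seconds

Summing Sᵢαᵢ: 0.087 + 2.575 + 0.240 + 15.045 + 7.380 + 23.175 → A = 48.502 sabins.
Volume V = 20.6 × 12.5 × 4.1 = 1055.75 m³.
T = 0.161 V/A = 0.161·1055.75/48.502 = 3.50 s.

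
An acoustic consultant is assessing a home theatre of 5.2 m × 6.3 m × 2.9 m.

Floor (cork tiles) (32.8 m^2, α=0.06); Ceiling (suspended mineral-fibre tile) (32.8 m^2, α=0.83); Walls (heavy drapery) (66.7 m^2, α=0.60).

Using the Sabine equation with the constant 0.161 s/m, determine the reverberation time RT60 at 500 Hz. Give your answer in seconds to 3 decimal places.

0.221 seconds

Equivalent absorption area: A = 32.8*0.06 + 32.8*0.83 + 66.7*0.60 = 69.212 m^2.
Room volume: 95.004 m³.
Sabine: RT60 = 0.161 × 95.004 / 69.212 = 0.221 s.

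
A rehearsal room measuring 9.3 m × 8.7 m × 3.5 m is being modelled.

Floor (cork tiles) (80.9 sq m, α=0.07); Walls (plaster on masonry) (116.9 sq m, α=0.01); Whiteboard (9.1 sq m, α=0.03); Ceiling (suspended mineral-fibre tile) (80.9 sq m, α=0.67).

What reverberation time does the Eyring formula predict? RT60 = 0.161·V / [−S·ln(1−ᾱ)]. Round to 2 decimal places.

0.66 sec

S = Σ Sᵢ = 287.8 sq m.
Σ(Sᵢαᵢ) = 80.9·0.07 + 116.9·0.01 + 9.1·0.03 + 80.9·0.67 = 61.308.
ᾱ = 61.308 / 287.8 = 0.2130.
−S·ln(1−ᾱ) = −287.8 × ln(1 − 0.2130) = 68.936.
V = 9.3 × 8.7 × 3.5 = 283.185 m³.
RT60 = 0.161 × 283.185 / 68.936 = 0.66 s.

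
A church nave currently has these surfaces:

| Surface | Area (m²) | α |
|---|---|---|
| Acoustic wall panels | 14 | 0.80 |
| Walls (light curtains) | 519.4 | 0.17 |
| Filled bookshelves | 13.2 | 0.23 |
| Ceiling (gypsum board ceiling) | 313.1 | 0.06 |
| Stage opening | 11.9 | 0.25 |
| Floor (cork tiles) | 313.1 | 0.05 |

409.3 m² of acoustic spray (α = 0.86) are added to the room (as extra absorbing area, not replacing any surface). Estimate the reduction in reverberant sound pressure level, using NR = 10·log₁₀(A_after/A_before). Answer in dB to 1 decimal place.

5.5 dB

Total absorption A_before = 14×0.80 + 519.4×0.17 + 13.2×0.23 + 313.1×0.06 + 11.9×0.25 + 313.1×0.05
  = 11.200 + 88.298 + 3.036 + 18.786 + 2.975 + 15.655 = 139.950 m² sabins.
Added absorption = 409.3 × 0.86 = 351.998 sabins.
A_after = 139.950 + 351.998 = 491.948 sabins.
NR = 10·log₁₀(491.948/139.950) = 5.5 dB.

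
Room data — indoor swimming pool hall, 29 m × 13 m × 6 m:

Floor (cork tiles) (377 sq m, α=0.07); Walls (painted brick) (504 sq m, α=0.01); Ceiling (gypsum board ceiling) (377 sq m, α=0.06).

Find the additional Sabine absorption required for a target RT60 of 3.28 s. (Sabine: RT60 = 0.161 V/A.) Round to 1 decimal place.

Equivalent absorption area: A₁ = 377*0.07 + 504*0.01 + 377*0.06 = 54.050 sq m.
V = 2262 m³. Required absorption A₂ = 0.161 × 2262 / 3.28 = 111.031 sabins.
ΔA = A₂ − A₁ = 111.031 − 54.050 = 57.0 sabins.

57.0 sabins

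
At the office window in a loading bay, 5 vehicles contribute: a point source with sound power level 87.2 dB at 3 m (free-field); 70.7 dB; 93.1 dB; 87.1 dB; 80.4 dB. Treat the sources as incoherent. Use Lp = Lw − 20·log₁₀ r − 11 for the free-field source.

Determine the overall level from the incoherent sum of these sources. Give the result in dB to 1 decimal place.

94.3 dB

Source at 3 m: Lp = 87.2 − 20·log₁₀(3) − 11 = 66.7 dB.
Sum in the linear (power) domain: Σ 10^(Lᵢ/10) = 10^(66.7/10) + 10^(70.7/10) + 10^(93.1/10) + 10^(87.1/10) + 10^(80.4/10) = 2.681e+09.
Back to dB: 10·log₁₀ Σ = 94.3 dB.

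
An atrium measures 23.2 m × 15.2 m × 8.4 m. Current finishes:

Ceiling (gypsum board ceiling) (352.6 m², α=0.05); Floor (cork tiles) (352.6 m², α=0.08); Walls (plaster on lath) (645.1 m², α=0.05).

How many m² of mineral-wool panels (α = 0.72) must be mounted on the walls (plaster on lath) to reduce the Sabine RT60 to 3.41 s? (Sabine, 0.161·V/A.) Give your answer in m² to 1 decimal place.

92.2

Equivalent absorption area: A₁ = 352.6*0.05 + 352.6*0.08 + 645.1*0.05 = 78.093 m².
V = 2962.176 m³. Target absorption A₂ = 0.161 × 2962.176 / 3.41 = 139.856 sabins.
Absorption to add: 139.856 − 78.093 = 61.763 sabins.
Each m² of panel replacing the walls (plaster on lath) adds (0.72 − 0.05) = 0.67 sabins.
Area = ΔA/Δα = 61.763/0.67 = 92.2 m².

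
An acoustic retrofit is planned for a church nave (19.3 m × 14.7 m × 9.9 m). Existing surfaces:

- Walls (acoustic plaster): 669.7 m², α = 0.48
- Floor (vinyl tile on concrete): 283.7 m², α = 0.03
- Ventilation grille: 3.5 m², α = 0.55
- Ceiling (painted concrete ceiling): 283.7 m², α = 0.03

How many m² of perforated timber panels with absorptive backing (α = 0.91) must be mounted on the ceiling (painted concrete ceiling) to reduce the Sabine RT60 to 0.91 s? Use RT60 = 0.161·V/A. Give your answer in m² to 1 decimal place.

Total absorption A₁ = 669.7×0.48 + 283.7×0.03 + 3.5×0.55 + 283.7×0.03
  = 321.456 + 8.511 + 1.925 + 8.511 = 340.403 m² sabins.
V = 2808.729 m³. Target absorption A₂ = 0.161 × 2808.729 / 0.91 = 496.929 sabins.
Absorption to add: 496.929 − 340.403 = 156.526 sabins.
Net gain per m²: Δα = 0.91 − 0.03 = 0.88.
Area = ΔA/Δα = 156.526/0.88 = 177.9 m².

177.9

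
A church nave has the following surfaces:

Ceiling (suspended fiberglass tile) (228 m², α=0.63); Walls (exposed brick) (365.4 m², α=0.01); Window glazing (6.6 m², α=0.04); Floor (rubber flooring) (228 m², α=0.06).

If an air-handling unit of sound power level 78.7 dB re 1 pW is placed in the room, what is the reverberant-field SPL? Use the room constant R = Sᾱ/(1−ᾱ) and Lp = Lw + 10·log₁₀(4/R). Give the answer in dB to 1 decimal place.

61.7 dB

Σ(Sᵢαᵢ) = 228·0.63 + 365.4·0.01 + 6.6·0.04 + 228·0.06 = 161.238; total area S = 828.0 m².
ᾱ = 0.1947, so room constant R = A/(1−ᾱ) = 200.221 m².
Lp = Lw + 10 log₁₀(4/R) = 78.7 -16.99 = 61.7 dB.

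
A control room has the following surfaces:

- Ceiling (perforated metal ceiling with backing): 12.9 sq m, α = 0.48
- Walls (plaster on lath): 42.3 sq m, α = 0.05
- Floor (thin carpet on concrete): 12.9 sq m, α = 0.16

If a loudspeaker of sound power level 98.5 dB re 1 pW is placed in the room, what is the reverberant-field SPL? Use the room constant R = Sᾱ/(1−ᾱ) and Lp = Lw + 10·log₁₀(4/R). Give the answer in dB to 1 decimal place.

Σ(Sᵢαᵢ) = 12.9×0.48 + 42.3×0.05 + 12.9×0.16 = 10.371; total area S = 68.1 sq m.
ᾱ = 0.1523, so room constant R = A/(1−ᾱ) = 12.234 sq m.
Lp = 98.5 + 10·log₁₀(4/12.234) = 98.5 + (-4.86) = 93.6 dB.

93.6 dB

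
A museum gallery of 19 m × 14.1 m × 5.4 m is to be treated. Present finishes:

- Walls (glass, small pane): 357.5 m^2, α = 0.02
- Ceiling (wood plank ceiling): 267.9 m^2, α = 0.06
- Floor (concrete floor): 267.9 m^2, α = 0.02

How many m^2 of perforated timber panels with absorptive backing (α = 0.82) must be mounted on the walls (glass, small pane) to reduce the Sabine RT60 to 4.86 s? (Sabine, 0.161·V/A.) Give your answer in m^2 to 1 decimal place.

24.2

A₁ = Σ Sᵢαᵢ = 357.5·0.02 + 267.9·0.06 + 267.9·0.02 = 28.582 sabins.
V = 1446.66 m³. Target absorption A₂ = 0.161 × 1446.66 / 4.86 = 47.924 sabins.
ΔA needed = 47.924 − 28.582 = 19.342 sabins.
Net gain per m^2: Δα = 0.82 − 0.02 = 0.80.
Area = ΔA/Δα = 19.342/0.80 = 24.2 m^2.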